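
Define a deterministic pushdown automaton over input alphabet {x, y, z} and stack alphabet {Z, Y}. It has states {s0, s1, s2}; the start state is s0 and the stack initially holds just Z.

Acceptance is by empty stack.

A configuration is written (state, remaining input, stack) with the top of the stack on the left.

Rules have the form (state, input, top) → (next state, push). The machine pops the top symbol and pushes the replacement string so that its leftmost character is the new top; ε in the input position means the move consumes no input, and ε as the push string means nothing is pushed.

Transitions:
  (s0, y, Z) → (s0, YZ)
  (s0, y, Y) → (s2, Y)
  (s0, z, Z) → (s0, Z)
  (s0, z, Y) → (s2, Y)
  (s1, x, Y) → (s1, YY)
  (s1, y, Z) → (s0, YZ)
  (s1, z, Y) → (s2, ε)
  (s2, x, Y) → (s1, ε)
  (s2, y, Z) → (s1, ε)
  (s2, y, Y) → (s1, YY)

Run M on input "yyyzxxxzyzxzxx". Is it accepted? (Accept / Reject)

(s0, yyyzxxxzyzxzxx, Z)
  read y, top Z: go to s0, push YZ → (s0, yyzxxxzyzxzxx, YZ)
  read y, top Y: go to s2, push Y → (s2, yzxxxzyzxzxx, YZ)
  read y, top Y: go to s1, push YY → (s1, zxxxzyzxzxx, YYZ)
  read z, top Y: go to s2, push ε → (s2, xxxzyzxzxx, YZ)
  read x, top Y: go to s1, push ε → (s1, xxzyzxzxx, Z)
No transition applies at (s1, xxzyzxzxx, Z); input not fully consumed.

Reject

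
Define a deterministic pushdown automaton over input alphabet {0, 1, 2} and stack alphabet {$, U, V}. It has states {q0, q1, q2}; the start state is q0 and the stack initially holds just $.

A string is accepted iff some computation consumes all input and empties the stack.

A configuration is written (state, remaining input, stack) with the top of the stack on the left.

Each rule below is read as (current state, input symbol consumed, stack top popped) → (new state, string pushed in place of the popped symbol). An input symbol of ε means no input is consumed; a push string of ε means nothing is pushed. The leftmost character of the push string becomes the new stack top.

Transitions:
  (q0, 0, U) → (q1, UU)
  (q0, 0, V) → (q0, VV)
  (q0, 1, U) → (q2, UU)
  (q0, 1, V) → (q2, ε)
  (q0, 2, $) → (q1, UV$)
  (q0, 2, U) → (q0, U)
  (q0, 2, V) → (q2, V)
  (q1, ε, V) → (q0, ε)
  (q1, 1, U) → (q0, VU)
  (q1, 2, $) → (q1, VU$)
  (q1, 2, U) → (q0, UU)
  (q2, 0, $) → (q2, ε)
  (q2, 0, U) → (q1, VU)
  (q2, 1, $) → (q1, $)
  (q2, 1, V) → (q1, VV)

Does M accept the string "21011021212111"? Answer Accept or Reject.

(q0, 21011021212111, $)
  read 2, top $: go to q1, push UV$ → (q1, 1011021212111, UV$)
  read 1, top U: go to q0, push VU → (q0, 011021212111, VUV$)
  read 0, top V: go to q0, push VV → (q0, 11021212111, VVUV$)
  read 1, top V: go to q2, push ε → (q2, 1021212111, VUV$)
  read 1, top V: go to q1, push VV → (q1, 021212111, VVUV$)
  ε-move, top V: go to q0, push ε → (q0, 021212111, VUV$)
  read 0, top V: go to q0, push VV → (q0, 21212111, VVUV$)
  read 2, top V: go to q2, push V → (q2, 1212111, VVUV$)
  read 1, top V: go to q1, push VV → (q1, 212111, VVVUV$)
  ε-move, top V: go to q0, push ε → (q0, 212111, VVUV$)
  read 2, top V: go to q2, push V → (q2, 12111, VVUV$)
  read 1, top V: go to q1, push VV → (q1, 2111, VVVUV$)
  ε-move, top V: go to q0, push ε → (q0, 2111, VVUV$)
  read 2, top V: go to q2, push V → (q2, 111, VVUV$)
  read 1, top V: go to q1, push VV → (q1, 11, VVVUV$)
  ε-move, top V: go to q0, push ε → (q0, 11, VVUV$)
  read 1, top V: go to q2, push ε → (q2, 1, VUV$)
  read 1, top V: go to q1, push VV → (q1, ε, VVUV$)
  ε-move, top V: go to q0, push ε → (q0, ε, VUV$)
All input consumed; stack is VUV$, not empty, and no further ε-move applies.

Reject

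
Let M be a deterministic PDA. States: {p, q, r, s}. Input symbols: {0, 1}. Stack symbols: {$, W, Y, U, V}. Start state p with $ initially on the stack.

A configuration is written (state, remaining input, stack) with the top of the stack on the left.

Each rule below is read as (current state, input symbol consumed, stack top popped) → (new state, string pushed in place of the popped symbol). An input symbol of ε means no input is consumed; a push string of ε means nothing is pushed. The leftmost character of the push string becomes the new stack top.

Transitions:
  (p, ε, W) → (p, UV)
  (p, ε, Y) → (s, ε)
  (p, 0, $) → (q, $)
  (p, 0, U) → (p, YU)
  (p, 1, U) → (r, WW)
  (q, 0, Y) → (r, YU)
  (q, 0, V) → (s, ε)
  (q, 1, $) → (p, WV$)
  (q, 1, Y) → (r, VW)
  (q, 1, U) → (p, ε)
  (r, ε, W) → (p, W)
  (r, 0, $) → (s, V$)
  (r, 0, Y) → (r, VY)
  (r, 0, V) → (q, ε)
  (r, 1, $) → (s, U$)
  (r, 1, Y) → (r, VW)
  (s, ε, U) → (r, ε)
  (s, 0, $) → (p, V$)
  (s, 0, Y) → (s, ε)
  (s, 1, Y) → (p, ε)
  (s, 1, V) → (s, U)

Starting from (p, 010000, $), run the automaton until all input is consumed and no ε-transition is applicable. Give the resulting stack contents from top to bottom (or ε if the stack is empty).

(p, 010000, $) ⊢ (q, 10000, $) ⊢ (p, 0000, WV$) ⊢ (p, 0000, UVV$) ⊢ (p, 000, YUVV$) ⊢ (s, 000, UVV$) ⊢ (r, 000, VV$) ⊢ (q, 00, V$) ⊢ (s, 0, $) ⊢ (p, ε, V$)
All input consumed in state p with stack V$.

V$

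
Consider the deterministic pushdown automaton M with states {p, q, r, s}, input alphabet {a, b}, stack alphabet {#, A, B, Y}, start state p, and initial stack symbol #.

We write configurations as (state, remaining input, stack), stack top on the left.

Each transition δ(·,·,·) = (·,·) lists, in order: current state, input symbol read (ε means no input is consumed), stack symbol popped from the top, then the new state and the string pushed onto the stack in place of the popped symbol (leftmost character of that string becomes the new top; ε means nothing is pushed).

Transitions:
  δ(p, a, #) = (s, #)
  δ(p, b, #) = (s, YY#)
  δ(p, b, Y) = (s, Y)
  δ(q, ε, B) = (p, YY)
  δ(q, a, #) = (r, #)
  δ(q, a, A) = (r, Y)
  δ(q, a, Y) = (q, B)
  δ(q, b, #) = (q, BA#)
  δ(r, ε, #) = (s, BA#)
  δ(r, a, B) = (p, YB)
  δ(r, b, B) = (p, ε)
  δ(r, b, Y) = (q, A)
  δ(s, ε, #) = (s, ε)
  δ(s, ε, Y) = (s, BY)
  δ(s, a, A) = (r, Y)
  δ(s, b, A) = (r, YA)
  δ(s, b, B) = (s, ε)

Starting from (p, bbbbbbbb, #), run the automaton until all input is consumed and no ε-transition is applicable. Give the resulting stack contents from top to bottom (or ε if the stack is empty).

BYY#

(p, bbbbbbbb, #)
  read b, top #: go to s, push YY# → (s, bbbbbbb, YY#)
  ε-move, top Y: go to s, push BY → (s, bbbbbbb, BYY#)
  read b, top B: go to s, push ε → (s, bbbbbb, YY#)
  ε-move, top Y: go to s, push BY → (s, bbbbbb, BYY#)
  read b, top B: go to s, push ε → (s, bbbbb, YY#)
  ε-move, top Y: go to s, push BY → (s, bbbbb, BYY#)
  read b, top B: go to s, push ε → (s, bbbb, YY#)
  ε-move, top Y: go to s, push BY → (s, bbbb, BYY#)
  read b, top B: go to s, push ε → (s, bbb, YY#)
  ε-move, top Y: go to s, push BY → (s, bbb, BYY#)
  read b, top B: go to s, push ε → (s, bb, YY#)
  ε-move, top Y: go to s, push BY → (s, bb, BYY#)
  read b, top B: go to s, push ε → (s, b, YY#)
  ε-move, top Y: go to s, push BY → (s, b, BYY#)
  read b, top B: go to s, push ε → (s, ε, YY#)
  ε-move, top Y: go to s, push BY → (s, ε, BYY#)
All input consumed in state s with stack BYY#.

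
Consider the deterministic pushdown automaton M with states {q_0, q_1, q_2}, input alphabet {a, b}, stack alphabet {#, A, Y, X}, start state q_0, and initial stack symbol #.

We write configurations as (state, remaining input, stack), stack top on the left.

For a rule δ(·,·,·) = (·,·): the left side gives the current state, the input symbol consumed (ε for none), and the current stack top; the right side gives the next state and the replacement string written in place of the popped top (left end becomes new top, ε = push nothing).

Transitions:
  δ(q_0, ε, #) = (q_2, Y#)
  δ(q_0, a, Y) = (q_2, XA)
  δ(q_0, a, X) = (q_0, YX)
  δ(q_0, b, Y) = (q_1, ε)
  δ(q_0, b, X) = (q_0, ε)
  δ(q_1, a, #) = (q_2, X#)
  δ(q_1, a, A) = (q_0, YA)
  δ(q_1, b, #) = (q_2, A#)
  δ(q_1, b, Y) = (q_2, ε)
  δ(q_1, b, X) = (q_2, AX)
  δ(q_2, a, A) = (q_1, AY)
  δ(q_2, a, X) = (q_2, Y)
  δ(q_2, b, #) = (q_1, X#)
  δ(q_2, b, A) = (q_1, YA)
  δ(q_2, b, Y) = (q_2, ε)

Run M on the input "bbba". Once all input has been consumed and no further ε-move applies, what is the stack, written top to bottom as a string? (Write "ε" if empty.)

AYX#

(q_0, bbba, #) ⊢ (q_2, bbba, Y#) ⊢ (q_2, bba, #) ⊢ (q_1, ba, X#) ⊢ (q_2, a, AX#) ⊢ (q_1, ε, AYX#)
All input consumed in state q_1 with stack AYX#.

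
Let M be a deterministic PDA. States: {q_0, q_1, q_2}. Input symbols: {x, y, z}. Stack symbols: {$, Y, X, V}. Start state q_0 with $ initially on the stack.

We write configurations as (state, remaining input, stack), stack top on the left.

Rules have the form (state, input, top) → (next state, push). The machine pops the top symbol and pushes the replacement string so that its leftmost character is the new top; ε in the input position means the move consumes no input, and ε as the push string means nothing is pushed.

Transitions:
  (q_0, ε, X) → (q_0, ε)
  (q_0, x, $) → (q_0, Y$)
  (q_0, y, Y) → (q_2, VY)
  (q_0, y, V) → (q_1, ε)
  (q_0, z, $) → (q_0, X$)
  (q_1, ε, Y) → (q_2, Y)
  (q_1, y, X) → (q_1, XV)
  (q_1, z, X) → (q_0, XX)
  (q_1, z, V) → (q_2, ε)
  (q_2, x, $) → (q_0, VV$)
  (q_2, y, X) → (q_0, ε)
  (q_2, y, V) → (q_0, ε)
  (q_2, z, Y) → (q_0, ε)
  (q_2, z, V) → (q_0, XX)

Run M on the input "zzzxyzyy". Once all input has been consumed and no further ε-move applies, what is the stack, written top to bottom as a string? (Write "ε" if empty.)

Y$

(q_0, zzzxyzyy, $) ⊢ (q_0, zzxyzyy, X$) ⊢ (q_0, zzxyzyy, $) ⊢ (q_0, zxyzyy, X$) ⊢ (q_0, zxyzyy, $) ⊢ (q_0, xyzyy, X$) ⊢ (q_0, xyzyy, $) ⊢ (q_0, yzyy, Y$) ⊢ (q_2, zyy, VY$) ⊢ (q_0, yy, XXY$) ⊢ (q_0, yy, XY$) ⊢ (q_0, yy, Y$) ⊢ (q_2, y, VY$) ⊢ (q_0, ε, Y$)
All input consumed in state q_0 with stack Y$.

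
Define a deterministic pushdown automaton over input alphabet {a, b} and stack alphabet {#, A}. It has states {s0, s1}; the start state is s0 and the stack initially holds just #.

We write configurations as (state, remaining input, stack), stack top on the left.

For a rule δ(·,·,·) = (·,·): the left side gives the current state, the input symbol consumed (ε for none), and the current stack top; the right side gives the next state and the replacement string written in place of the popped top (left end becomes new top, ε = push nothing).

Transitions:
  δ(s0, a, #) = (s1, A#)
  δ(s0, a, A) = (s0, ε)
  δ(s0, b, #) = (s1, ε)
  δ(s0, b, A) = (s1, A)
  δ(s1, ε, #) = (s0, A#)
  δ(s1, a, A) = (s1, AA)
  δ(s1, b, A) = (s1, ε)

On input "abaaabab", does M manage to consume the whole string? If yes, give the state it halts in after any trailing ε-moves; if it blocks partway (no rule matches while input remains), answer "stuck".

(s0, abaaabab, #) ⊢ (s1, baaabab, A#) ⊢ (s1, aaabab, #) ⊢ (s0, aaabab, A#) ⊢ (s0, aabab, #) ⊢ (s1, abab, A#) ⊢ (s1, bab, AA#) ⊢ (s1, ab, A#) ⊢ (s1, b, AA#) ⊢ (s1, ε, A#)
All input consumed; M is in state s1.

s1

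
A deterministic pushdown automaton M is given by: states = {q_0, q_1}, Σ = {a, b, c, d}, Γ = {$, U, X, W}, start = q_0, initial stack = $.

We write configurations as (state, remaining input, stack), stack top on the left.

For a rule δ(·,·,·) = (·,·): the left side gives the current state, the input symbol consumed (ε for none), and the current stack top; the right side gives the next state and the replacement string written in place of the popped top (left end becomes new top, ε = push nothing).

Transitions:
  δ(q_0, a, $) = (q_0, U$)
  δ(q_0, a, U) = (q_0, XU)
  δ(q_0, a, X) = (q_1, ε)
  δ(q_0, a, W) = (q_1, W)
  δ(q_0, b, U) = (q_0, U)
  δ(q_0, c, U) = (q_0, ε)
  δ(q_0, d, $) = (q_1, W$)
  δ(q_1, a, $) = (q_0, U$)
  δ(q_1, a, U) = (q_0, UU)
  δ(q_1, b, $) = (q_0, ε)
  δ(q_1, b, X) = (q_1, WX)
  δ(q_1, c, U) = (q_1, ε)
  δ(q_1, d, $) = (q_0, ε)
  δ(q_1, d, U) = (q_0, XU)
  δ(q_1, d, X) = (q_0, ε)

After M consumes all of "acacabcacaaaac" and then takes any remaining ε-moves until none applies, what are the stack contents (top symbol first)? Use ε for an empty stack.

U$

(q_0, acacabcacaaaac, $)
  read a, top $: go to q_0, push U$ → (q_0, cacabcacaaaac, U$)
  read c, top U: go to q_0, push ε → (q_0, acabcacaaaac, $)
  read a, top $: go to q_0, push U$ → (q_0, cabcacaaaac, U$)
  read c, top U: go to q_0, push ε → (q_0, abcacaaaac, $)
  read a, top $: go to q_0, push U$ → (q_0, bcacaaaac, U$)
  read b, top U: go to q_0, push U → (q_0, cacaaaac, U$)
  read c, top U: go to q_0, push ε → (q_0, acaaaac, $)
  read a, top $: go to q_0, push U$ → (q_0, caaaac, U$)
  read c, top U: go to q_0, push ε → (q_0, aaaac, $)
  read a, top $: go to q_0, push U$ → (q_0, aaac, U$)
  read a, top U: go to q_0, push XU → (q_0, aac, XU$)
  read a, top X: go to q_1, push ε → (q_1, ac, U$)
  read a, top U: go to q_0, push UU → (q_0, c, UU$)
  read c, top U: go to q_0, push ε → (q_0, ε, U$)
All input consumed in state q_0 with stack U$.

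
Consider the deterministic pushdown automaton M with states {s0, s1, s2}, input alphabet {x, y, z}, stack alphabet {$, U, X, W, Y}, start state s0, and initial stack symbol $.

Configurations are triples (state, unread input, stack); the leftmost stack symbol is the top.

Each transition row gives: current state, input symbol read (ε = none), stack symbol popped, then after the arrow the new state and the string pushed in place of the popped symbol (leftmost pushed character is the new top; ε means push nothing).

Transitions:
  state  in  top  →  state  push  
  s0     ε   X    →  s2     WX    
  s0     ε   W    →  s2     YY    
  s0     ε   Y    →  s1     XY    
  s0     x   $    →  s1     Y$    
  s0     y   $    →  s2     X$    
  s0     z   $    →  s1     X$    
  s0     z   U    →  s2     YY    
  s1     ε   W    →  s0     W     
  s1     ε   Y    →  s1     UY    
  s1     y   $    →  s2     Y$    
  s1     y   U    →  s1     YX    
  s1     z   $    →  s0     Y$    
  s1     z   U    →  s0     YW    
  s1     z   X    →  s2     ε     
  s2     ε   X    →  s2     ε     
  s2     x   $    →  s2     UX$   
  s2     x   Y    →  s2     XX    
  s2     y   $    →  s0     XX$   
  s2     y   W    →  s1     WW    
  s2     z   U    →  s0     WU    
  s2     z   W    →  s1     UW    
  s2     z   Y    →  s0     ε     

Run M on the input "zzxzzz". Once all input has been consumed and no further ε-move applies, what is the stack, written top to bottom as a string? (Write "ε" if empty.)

YUX$

(s0, zzxzzz, $) ⊢ (s1, zxzzz, X$) ⊢ (s2, xzzz, $) ⊢ (s2, zzz, UX$) ⊢ (s0, zz, WUX$) ⊢ (s2, zz, YYUX$) ⊢ (s0, z, YUX$) ⊢ (s1, z, XYUX$) ⊢ (s2, ε, YUX$)
All input consumed in state s2 with stack YUX$.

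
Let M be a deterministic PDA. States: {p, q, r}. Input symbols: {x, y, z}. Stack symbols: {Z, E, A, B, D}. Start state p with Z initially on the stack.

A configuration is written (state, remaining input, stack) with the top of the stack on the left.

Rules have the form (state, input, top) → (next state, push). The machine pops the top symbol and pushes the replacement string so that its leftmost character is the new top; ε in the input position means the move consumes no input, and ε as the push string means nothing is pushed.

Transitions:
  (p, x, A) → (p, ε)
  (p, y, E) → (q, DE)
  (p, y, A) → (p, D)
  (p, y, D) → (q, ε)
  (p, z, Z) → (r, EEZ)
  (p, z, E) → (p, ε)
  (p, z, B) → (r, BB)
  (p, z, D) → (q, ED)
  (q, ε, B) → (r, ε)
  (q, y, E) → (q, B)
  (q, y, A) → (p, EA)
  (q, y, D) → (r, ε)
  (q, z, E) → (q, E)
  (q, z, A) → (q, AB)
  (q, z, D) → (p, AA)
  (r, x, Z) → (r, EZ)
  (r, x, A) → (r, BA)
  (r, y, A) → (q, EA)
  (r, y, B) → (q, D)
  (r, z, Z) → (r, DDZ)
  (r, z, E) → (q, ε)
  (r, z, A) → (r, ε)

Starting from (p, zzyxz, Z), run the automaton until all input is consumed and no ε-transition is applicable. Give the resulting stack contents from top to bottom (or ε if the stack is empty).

(p, zzyxz, Z)
  read z, top Z: go to r, push EEZ → (r, zyxz, EEZ)
  read z, top E: go to q, push ε → (q, yxz, EZ)
  read y, top E: go to q, push B → (q, xz, BZ)
  ε-move, top B: go to r, push ε → (r, xz, Z)
  read x, top Z: go to r, push EZ → (r, z, EZ)
  read z, top E: go to q, push ε → (q, ε, Z)
All input consumed in state q with stack Z.

Z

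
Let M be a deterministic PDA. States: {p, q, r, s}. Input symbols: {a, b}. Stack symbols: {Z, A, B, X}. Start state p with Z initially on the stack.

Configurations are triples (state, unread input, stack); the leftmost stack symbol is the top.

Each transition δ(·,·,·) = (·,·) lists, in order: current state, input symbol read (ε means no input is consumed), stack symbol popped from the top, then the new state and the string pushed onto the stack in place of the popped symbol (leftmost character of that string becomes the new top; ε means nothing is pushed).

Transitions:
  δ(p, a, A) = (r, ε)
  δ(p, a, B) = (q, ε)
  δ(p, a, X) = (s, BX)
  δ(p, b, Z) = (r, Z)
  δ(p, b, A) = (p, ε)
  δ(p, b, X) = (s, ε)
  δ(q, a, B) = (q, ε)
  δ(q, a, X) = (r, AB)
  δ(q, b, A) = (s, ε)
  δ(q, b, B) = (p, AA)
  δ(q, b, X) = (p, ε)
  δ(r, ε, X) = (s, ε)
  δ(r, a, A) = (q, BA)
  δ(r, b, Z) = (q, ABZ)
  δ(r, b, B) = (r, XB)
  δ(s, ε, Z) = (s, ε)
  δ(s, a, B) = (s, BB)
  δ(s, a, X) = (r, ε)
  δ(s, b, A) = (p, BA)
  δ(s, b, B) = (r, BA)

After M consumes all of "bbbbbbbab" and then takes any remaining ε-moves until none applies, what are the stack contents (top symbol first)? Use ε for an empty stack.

BABAAZ

(p, bbbbbbbab, Z)
  read b, top Z: go to r, push Z → (r, bbbbbbab, Z)
  read b, top Z: go to q, push ABZ → (q, bbbbbab, ABZ)
  read b, top A: go to s, push ε → (s, bbbbab, BZ)
  read b, top B: go to r, push BA → (r, bbbab, BAZ)
  read b, top B: go to r, push XB → (r, bbab, XBAZ)
  ε-move, top X: go to s, push ε → (s, bbab, BAZ)
  read b, top B: go to r, push BA → (r, bab, BAAZ)
  read b, top B: go to r, push XB → (r, ab, XBAAZ)
  ε-move, top X: go to s, push ε → (s, ab, BAAZ)
  read a, top B: go to s, push BB → (s, b, BBAAZ)
  read b, top B: go to r, push BA → (r, ε, BABAAZ)
All input consumed in state r with stack BABAAZ.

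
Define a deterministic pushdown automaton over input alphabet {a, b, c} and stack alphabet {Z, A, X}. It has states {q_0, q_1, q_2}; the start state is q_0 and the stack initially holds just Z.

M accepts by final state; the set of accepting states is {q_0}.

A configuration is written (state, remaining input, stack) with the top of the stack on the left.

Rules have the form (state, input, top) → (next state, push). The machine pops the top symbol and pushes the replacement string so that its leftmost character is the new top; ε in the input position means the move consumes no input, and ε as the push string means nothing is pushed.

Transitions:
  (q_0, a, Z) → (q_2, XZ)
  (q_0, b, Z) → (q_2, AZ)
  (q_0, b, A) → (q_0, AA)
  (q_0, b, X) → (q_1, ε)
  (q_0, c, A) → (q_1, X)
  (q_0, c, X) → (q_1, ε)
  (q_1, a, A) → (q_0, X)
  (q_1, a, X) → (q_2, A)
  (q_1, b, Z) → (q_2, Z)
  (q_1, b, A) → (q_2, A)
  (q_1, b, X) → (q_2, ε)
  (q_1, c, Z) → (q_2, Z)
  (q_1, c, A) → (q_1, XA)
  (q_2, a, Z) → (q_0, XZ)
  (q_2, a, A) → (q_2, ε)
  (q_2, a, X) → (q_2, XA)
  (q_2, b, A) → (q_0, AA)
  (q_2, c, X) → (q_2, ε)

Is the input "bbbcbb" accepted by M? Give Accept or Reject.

Accept

(q_0, bbbcbb, Z)
  read b, top Z: go to q_2, push AZ → (q_2, bbcbb, AZ)
  read b, top A: go to q_0, push AA → (q_0, bcbb, AAZ)
  read b, top A: go to q_0, push AA → (q_0, cbb, AAAZ)
  read c, top A: go to q_1, push X → (q_1, bb, XAAZ)
  read b, top X: go to q_2, push ε → (q_2, b, AAZ)
  read b, top A: go to q_0, push AA → (q_0, ε, AAAZ)
All input consumed; state q_0 ∈ F.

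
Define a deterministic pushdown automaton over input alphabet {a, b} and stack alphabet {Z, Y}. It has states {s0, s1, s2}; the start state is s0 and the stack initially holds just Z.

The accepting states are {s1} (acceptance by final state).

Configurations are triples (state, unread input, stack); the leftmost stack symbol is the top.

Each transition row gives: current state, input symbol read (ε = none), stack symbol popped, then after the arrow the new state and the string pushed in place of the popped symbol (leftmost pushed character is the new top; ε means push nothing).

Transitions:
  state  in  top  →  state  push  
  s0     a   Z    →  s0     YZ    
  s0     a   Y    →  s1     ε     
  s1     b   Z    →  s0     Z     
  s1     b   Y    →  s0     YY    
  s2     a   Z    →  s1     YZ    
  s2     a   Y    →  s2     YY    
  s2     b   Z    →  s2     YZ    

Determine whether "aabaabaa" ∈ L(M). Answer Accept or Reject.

(s0, aabaabaa, Z)
  read a, top Z: go to s0, push YZ → (s0, abaabaa, YZ)
  read a, top Y: go to s1, push ε → (s1, baabaa, Z)
  read b, top Z: go to s0, push Z → (s0, aabaa, Z)
  read a, top Z: go to s0, push YZ → (s0, abaa, YZ)
  read a, top Y: go to s1, push ε → (s1, baa, Z)
  read b, top Z: go to s0, push Z → (s0, aa, Z)
  read a, top Z: go to s0, push YZ → (s0, a, YZ)
  read a, top Y: go to s1, push ε → (s1, ε, Z)
All input consumed; state s1 ∈ F.

Accept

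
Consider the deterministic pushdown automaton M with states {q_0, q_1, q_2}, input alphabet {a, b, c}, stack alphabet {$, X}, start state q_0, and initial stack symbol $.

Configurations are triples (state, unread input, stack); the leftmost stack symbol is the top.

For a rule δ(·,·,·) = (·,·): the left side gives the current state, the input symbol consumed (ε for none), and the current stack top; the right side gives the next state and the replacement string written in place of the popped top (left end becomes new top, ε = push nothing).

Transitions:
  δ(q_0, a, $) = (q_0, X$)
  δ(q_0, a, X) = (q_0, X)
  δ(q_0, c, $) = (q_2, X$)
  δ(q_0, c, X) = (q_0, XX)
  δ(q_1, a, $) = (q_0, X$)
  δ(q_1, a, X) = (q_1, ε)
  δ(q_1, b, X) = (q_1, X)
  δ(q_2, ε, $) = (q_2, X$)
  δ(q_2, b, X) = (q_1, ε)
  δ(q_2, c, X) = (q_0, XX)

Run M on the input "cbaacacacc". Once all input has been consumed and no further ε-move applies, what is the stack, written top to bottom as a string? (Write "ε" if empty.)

XXXXX$

(q_0, cbaacacacc, $)
  read c, top $: go to q_2, push X$ → (q_2, baacacacc, X$)
  read b, top X: go to q_1, push ε → (q_1, aacacacc, $)
  read a, top $: go to q_0, push X$ → (q_0, acacacc, X$)
  read a, top X: go to q_0, push X → (q_0, cacacc, X$)
  read c, top X: go to q_0, push XX → (q_0, acacc, XX$)
  read a, top X: go to q_0, push X → (q_0, cacc, XX$)
  read c, top X: go to q_0, push XX → (q_0, acc, XXX$)
  read a, top X: go to q_0, push X → (q_0, cc, XXX$)
  read c, top X: go to q_0, push XX → (q_0, c, XXXX$)
  read c, top X: go to q_0, push XX → (q_0, ε, XXXXX$)
All input consumed in state q_0 with stack XXXXX$.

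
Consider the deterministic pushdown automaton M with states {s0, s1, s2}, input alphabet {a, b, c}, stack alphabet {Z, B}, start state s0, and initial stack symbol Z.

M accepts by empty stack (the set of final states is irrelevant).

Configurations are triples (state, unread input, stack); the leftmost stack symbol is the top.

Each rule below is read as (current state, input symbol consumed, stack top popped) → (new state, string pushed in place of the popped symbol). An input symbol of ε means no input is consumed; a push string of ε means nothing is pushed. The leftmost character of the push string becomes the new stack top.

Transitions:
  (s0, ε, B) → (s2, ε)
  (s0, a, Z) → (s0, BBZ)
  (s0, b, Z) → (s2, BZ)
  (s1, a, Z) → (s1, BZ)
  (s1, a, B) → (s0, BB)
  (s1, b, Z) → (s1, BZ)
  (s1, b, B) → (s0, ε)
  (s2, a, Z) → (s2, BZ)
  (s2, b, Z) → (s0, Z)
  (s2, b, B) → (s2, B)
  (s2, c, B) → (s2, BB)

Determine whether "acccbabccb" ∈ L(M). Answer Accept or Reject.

Reject

(s0, acccbabccb, Z)
  read a, top Z: go to s0, push BBZ → (s0, cccbabccb, BBZ)
  ε-move, top B: go to s2, push ε → (s2, cccbabccb, BZ)
  read c, top B: go to s2, push BB → (s2, ccbabccb, BBZ)
  read c, top B: go to s2, push BB → (s2, cbabccb, BBBZ)
  read c, top B: go to s2, push BB → (s2, babccb, BBBBZ)
  read b, top B: go to s2, push B → (s2, abccb, BBBBZ)
No transition applies at (s2, abccb, BBBBZ); input not fully consumed.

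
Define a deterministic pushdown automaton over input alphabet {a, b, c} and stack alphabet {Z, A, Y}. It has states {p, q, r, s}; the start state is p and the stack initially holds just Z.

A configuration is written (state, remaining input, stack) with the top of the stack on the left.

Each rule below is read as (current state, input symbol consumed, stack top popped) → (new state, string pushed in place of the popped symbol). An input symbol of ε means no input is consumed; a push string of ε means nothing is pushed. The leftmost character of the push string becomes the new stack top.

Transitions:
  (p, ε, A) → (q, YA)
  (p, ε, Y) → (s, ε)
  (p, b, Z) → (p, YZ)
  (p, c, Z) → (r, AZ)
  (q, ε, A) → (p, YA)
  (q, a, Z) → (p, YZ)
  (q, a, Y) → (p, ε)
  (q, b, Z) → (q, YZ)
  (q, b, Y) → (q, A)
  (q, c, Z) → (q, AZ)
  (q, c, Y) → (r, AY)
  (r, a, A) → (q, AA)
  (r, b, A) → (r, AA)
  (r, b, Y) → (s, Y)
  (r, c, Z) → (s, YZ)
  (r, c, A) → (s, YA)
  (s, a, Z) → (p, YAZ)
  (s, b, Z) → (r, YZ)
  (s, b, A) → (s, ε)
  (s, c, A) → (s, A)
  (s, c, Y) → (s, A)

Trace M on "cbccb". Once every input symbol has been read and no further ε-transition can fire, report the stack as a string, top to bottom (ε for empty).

AAZ

(p, cbccb, Z)
  read c, top Z: go to r, push AZ → (r, bccb, AZ)
  read b, top A: go to r, push AA → (r, ccb, AAZ)
  read c, top A: go to s, push YA → (s, cb, YAAZ)
  read c, top Y: go to s, push A → (s, b, AAAZ)
  read b, top A: go to s, push ε → (s, ε, AAZ)
All input consumed in state s with stack AAZ.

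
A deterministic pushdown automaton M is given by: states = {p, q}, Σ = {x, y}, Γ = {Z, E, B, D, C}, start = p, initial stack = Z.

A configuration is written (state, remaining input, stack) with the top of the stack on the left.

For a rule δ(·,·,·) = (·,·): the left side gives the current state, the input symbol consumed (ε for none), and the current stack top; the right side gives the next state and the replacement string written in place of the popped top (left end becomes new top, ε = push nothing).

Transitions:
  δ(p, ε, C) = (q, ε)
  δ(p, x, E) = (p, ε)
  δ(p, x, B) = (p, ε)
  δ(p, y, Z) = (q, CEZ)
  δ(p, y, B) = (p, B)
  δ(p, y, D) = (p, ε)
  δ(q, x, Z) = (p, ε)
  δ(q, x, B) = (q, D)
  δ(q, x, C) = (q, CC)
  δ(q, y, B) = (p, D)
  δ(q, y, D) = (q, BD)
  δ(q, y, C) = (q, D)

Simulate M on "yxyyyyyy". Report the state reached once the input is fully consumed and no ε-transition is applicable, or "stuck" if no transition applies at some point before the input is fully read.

stuck

(p, yxyyyyyy, Z) ⊢ (q, xyyyyyy, CEZ) ⊢ (q, yyyyyy, CCEZ) ⊢ (q, yyyyy, DCEZ) ⊢ (q, yyyy, BDCEZ) ⊢ (p, yyy, DDCEZ) ⊢ (p, yy, DCEZ) ⊢ (p, y, CEZ) ⊢ (q, y, EZ)
No transition for (q, y, top E); M blocks with input y remaining.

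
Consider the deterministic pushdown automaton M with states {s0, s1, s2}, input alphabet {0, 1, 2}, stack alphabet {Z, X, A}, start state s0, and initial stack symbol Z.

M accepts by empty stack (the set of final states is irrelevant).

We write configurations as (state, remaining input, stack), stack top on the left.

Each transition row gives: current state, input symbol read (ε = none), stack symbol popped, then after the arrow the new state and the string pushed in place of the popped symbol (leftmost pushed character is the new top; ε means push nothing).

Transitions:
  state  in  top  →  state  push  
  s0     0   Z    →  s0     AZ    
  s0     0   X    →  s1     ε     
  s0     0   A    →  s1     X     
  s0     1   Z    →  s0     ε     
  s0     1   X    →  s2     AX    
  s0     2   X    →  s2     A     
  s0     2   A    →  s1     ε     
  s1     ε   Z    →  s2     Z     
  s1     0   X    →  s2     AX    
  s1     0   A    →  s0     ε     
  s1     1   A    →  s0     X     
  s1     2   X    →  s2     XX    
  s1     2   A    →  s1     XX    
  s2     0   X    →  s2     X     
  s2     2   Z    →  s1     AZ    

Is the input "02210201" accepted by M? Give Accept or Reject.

Accept

(s0, 02210201, Z) ⊢ (s0, 2210201, AZ) ⊢ (s1, 210201, Z) ⊢ (s2, 210201, Z) ⊢ (s1, 10201, AZ) ⊢ (s0, 0201, XZ) ⊢ (s1, 201, Z) ⊢ (s2, 201, Z) ⊢ (s1, 01, AZ) ⊢ (s0, 1, Z) ⊢ (s0, ε, ε)
All input consumed and the stack is empty.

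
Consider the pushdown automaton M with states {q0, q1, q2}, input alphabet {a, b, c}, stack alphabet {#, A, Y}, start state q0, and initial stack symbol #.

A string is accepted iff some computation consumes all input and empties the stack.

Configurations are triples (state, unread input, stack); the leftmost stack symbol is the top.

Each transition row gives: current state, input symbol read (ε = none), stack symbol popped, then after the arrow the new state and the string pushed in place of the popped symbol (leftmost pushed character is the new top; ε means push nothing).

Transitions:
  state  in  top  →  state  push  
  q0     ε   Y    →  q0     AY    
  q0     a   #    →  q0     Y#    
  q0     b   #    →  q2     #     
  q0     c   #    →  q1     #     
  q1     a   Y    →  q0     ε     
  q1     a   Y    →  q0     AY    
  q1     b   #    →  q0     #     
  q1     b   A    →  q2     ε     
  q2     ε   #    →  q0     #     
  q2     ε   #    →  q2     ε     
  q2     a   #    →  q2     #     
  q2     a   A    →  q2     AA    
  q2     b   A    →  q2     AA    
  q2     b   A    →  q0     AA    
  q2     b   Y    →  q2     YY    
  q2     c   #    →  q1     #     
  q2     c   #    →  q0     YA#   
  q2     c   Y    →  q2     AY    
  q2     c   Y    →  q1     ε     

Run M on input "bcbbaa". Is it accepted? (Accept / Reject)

Accept

One accepting computation: (q0, bcbbaa, #) ⊢ (q2, cbbaa, #) ⊢ (q1, bbaa, #) ⊢ (q0, baa, #) ⊢ (q2, aa, #) ⊢ (q2, a, #) ⊢ (q2, ε, #) ⊢ (q2, ε, ε)
All input consumed and the stack is empty.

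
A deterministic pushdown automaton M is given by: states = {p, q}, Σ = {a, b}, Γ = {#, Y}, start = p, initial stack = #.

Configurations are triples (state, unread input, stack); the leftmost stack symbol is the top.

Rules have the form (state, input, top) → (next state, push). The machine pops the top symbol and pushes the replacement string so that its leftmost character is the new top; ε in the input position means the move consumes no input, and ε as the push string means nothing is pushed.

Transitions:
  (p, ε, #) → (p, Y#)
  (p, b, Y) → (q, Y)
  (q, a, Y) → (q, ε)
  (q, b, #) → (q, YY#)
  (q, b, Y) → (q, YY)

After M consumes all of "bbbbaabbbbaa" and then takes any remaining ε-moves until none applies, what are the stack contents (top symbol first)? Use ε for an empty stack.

(p, bbbbaabbbbaa, #)
  ε-move, top #: go to p, push Y# → (p, bbbbaabbbbaa, Y#)
  read b, top Y: go to q, push Y → (q, bbbaabbbbaa, Y#)
  read b, top Y: go to q, push YY → (q, bbaabbbbaa, YY#)
  read b, top Y: go to q, push YY → (q, baabbbbaa, YYY#)
  read b, top Y: go to q, push YY → (q, aabbbbaa, YYYY#)
  read a, top Y: go to q, push ε → (q, abbbbaa, YYY#)
  read a, top Y: go to q, push ε → (q, bbbbaa, YY#)
  read b, top Y: go to q, push YY → (q, bbbaa, YYY#)
  read b, top Y: go to q, push YY → (q, bbaa, YYYY#)
  read b, top Y: go to q, push YY → (q, baa, YYYYY#)
  read b, top Y: go to q, push YY → (q, aa, YYYYYY#)
  read a, top Y: go to q, push ε → (q, a, YYYYY#)
  read a, top Y: go to q, push ε → (q, ε, YYYY#)
All input consumed in state q with stack YYYY#.

YYYY#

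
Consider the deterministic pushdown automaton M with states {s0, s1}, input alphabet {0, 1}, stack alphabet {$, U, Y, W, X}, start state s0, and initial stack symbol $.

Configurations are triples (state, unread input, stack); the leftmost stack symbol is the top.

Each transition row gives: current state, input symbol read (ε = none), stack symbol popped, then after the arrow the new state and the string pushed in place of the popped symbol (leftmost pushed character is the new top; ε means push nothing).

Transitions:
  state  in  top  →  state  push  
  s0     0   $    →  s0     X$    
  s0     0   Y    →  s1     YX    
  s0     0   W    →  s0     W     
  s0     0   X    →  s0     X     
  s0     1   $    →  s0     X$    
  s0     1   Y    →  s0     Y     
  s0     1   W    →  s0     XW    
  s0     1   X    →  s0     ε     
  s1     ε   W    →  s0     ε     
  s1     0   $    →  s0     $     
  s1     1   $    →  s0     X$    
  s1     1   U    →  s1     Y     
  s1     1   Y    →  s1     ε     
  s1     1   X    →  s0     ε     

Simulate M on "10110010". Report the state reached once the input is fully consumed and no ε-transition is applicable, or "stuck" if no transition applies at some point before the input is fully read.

s0

(s0, 10110010, $)
  read 1, top $: go to s0, push X$ → (s0, 0110010, X$)
  read 0, top X: go to s0, push X → (s0, 110010, X$)
  read 1, top X: go to s0, push ε → (s0, 10010, $)
  read 1, top $: go to s0, push X$ → (s0, 0010, X$)
  read 0, top X: go to s0, push X → (s0, 010, X$)
  read 0, top X: go to s0, push X → (s0, 10, X$)
  read 1, top X: go to s0, push ε → (s0, 0, $)
  read 0, top $: go to s0, push X$ → (s0, ε, X$)
All input consumed; M is in state s0.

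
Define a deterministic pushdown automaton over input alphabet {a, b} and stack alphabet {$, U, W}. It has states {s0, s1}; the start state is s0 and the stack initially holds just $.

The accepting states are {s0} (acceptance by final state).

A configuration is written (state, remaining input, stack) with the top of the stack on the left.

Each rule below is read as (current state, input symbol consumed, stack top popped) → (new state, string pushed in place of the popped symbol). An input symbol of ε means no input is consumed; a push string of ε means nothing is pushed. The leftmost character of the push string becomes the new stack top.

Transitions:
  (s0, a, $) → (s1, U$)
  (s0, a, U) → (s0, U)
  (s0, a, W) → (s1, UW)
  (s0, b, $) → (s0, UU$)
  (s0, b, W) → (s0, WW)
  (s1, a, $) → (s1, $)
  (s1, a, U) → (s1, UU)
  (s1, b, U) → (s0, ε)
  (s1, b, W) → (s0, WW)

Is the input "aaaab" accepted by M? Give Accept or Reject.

(s0, aaaab, $)
  read a, top $: go to s1, push U$ → (s1, aaab, U$)
  read a, top U: go to s1, push UU → (s1, aab, UU$)
  read a, top U: go to s1, push UU → (s1, ab, UUU$)
  read a, top U: go to s1, push UU → (s1, b, UUUU$)
  read b, top U: go to s0, push ε → (s0, ε, UUU$)
All input consumed; state s0 ∈ F.

Accept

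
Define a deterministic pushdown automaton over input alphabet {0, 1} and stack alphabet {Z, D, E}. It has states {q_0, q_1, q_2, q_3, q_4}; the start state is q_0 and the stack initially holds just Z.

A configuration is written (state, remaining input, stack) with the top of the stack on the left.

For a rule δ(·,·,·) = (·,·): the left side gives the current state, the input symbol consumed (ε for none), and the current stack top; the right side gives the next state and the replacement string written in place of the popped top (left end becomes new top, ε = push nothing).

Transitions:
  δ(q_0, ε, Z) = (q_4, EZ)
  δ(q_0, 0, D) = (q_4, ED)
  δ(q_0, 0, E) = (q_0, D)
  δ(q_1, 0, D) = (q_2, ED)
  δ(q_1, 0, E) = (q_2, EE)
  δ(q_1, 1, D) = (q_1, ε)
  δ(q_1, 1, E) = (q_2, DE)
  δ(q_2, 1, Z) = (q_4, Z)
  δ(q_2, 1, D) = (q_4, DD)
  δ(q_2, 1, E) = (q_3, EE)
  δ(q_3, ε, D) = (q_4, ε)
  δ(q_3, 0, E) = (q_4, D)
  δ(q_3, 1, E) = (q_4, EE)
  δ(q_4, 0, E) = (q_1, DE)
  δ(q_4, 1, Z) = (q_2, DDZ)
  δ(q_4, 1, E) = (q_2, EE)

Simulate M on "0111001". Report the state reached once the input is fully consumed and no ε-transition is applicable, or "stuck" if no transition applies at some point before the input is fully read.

(q_0, 0111001, Z) ⊢ (q_4, 0111001, EZ) ⊢ (q_1, 111001, DEZ) ⊢ (q_1, 11001, EZ) ⊢ (q_2, 1001, DEZ) ⊢ (q_4, 001, DDEZ)
No transition for (q_4, 0, top D); M blocks with input 001 remaining.

stuck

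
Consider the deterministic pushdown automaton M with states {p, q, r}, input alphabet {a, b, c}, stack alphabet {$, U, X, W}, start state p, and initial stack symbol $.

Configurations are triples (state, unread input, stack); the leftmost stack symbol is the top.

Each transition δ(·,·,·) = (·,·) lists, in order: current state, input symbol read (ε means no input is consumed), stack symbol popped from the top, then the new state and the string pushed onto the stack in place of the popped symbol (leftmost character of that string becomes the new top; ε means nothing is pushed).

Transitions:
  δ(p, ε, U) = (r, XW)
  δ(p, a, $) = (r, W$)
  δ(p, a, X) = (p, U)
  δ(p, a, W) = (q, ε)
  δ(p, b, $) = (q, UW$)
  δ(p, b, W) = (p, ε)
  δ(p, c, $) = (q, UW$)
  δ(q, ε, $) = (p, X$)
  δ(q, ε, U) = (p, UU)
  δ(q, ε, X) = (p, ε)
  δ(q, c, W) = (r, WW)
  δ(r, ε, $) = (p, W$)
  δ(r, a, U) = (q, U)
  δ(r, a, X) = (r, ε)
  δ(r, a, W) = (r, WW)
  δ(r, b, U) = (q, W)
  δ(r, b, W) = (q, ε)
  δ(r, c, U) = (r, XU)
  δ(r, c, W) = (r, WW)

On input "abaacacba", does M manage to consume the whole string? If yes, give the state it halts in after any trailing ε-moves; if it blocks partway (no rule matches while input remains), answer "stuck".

stuck

(p, abaacacba, $)
  read a, top $: go to r, push W$ → (r, baacacba, W$)
  read b, top W: go to q, push ε → (q, aacacba, $)
  ε-move, top $: go to p, push X$ → (p, aacacba, X$)
  read a, top X: go to p, push U → (p, acacba, U$)
  ε-move, top U: go to r, push XW → (r, acacba, XW$)
  read a, top X: go to r, push ε → (r, cacba, W$)
  read c, top W: go to r, push WW → (r, acba, WW$)
  read a, top W: go to r, push WW → (r, cba, WWW$)
  read c, top W: go to r, push WW → (r, ba, WWWW$)
  read b, top W: go to q, push ε → (q, a, WWW$)
No transition for (q, a, top W); M blocks with input a remaining.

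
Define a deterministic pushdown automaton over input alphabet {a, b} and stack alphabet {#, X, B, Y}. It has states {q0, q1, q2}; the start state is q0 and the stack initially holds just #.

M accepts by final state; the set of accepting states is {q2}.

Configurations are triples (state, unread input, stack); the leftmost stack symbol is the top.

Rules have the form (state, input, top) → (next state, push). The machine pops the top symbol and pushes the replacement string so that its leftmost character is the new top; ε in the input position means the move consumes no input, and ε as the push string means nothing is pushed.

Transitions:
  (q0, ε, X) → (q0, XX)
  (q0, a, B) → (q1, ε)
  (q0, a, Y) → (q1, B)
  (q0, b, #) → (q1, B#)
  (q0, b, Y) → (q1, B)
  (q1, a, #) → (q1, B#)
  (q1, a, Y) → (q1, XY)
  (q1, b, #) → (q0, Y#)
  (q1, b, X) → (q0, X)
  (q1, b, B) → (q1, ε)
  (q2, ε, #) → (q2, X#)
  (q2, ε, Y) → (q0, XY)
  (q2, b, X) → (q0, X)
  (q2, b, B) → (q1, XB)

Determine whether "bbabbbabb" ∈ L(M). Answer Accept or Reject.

(q0, bbabbbabb, #)
  read b, top #: go to q1, push B# → (q1, babbbabb, B#)
  read b, top B: go to q1, push ε → (q1, abbbabb, #)
  read a, top #: go to q1, push B# → (q1, bbbabb, B#)
  read b, top B: go to q1, push ε → (q1, bbabb, #)
  read b, top #: go to q0, push Y# → (q0, babb, Y#)
  read b, top Y: go to q1, push B → (q1, abb, B#)
No transition applies at (q1, abb, B#); input not fully consumed.

Reject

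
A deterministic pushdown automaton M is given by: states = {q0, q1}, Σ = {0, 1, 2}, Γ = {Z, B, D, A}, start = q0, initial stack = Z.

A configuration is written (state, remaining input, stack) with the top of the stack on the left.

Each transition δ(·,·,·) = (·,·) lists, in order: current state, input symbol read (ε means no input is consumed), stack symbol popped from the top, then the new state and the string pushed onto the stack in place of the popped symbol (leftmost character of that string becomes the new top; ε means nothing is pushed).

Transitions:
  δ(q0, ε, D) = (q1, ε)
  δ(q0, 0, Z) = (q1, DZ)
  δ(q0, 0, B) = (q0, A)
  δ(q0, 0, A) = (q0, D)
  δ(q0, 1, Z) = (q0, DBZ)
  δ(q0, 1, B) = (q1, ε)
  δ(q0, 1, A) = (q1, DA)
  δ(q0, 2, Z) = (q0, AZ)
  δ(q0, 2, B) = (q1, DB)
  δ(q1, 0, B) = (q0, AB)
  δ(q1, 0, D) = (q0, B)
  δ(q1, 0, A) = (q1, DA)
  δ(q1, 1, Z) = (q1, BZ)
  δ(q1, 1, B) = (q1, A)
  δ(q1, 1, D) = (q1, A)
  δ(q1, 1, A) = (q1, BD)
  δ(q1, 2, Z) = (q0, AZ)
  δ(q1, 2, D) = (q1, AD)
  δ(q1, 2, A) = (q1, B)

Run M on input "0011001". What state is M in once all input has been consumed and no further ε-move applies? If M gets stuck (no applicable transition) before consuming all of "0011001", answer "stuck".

(q0, 0011001, Z)
  read 0, top Z: go to q1, push DZ → (q1, 011001, DZ)
  read 0, top D: go to q0, push B → (q0, 11001, BZ)
  read 1, top B: go to q1, push ε → (q1, 1001, Z)
  read 1, top Z: go to q1, push BZ → (q1, 001, BZ)
  read 0, top B: go to q0, push AB → (q0, 01, ABZ)
  read 0, top A: go to q0, push D → (q0, 1, DBZ)
  ε-move, top D: go to q1, push ε → (q1, 1, BZ)
  read 1, top B: go to q1, push A → (q1, ε, AZ)
All input consumed; M is in state q1.

q1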